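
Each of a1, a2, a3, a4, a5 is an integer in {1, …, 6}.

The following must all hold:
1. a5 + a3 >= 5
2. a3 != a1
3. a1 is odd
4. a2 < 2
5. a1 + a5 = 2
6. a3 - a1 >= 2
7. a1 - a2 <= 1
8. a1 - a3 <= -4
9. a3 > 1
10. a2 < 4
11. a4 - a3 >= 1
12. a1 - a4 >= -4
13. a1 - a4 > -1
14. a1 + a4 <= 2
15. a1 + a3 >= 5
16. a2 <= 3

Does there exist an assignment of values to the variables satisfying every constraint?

Unsatisfiable

Constraints 8, 11, and 12 give a3 − a1 ≥ 4, a1 − a4 ≥ -4, a4 − a3 ≥ 1.
Adding all 3 inequalities: the left sides telescope to 0, and the right sides sum to 4 + (-4) + 1 = 1. So 0 ≥ 1, which is false.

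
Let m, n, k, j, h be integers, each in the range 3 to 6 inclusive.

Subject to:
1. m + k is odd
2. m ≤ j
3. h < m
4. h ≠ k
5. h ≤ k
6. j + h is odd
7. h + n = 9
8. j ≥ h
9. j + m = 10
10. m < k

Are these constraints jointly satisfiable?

One satisfying assignment is m = 5, n = 5, k = 6, j = 5, h = 4.
For the less obvious constraints — constraint 1: m + k = 11 is odd; constraint 7: h + n = 9; constraint 9: j + m = 10 — and the others hold by inspection.

Satisfiable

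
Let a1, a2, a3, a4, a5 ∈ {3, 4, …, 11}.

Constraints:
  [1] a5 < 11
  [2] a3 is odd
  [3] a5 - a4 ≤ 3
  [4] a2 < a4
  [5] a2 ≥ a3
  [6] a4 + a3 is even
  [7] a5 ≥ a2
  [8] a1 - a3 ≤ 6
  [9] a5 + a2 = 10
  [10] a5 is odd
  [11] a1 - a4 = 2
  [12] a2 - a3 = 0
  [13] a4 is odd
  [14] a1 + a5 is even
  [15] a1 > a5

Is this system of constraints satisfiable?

Satisfiable

Take a1 = 9, a2 = 3, a3 = 3, a4 = 7, a5 = 7. Then constraint 3: a5 - a4 = 0; constraint 8: a1 - a3 = 6; constraint 9: a5 + a2 = 10, and every other listed constraint is also met.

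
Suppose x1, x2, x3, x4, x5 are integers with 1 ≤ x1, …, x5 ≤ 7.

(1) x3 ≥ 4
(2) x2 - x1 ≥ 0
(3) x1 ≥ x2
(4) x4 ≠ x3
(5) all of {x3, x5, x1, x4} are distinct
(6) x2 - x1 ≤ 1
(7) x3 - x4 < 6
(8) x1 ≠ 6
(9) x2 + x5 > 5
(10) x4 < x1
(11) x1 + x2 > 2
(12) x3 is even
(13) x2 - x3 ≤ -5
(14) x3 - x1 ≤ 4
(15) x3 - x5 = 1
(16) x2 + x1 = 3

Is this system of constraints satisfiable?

Constraints 2, 13, and 14 give x3 − x2 ≥ 5, x2 − x1 ≥ 0, x1 − x3 ≥ -4.
Adding all 3 inequalities: the left sides telescope to 0, and the right sides sum to 5 + 0 + (-4) = 1. So 0 ≥ 1, which is false.

Unsatisfiable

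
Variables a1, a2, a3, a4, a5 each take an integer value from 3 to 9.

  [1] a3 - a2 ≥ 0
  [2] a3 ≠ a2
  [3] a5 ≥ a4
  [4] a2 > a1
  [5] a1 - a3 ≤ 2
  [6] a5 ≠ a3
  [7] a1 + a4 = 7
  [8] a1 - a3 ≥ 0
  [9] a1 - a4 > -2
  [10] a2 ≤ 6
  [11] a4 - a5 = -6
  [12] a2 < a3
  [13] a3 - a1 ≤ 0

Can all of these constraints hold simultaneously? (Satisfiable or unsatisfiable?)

Unsatisfiable

Constraints 4, 12, and 13 give a3 ≤ a1, a1 < a2, a2 < a3. Chaining: a3 ≤ a1 < a2 < a3, which forces a3 < a3 — impossible.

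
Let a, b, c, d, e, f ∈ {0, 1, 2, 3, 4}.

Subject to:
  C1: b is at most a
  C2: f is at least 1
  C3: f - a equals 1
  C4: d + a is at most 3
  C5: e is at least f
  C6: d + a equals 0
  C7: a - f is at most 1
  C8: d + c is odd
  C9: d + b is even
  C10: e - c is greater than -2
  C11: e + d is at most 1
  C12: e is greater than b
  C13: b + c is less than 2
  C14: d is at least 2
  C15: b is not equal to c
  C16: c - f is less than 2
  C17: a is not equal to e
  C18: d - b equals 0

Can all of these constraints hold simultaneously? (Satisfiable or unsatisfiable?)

From constraints 2 and 5: e ≥ f ≥ 1. From constraint 14: d ≥ 2. Hence e + d ≥ 3. But constraint 11 requires e + d ≤ 1, and 1 < 3. Contradiction.

Unsatisfiable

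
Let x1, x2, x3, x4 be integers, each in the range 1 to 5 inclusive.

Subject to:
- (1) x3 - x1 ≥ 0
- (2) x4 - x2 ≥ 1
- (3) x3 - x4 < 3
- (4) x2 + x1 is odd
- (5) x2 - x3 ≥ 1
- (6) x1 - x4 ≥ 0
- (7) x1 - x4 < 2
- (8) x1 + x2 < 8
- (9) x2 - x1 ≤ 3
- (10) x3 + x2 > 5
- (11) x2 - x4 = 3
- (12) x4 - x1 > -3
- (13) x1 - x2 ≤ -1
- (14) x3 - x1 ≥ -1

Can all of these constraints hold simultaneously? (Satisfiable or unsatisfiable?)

Constraints 2, 5, 6, and 14 give x4 − x2 ≥ 1, x2 − x3 ≥ 1, x3 − x1 ≥ -1, x1 − x4 ≥ 0.
Adding all 4 inequalities: the left sides telescope to 0, and the right sides sum to 1 + 1 + (-1) + 0 = 1. So 0 ≥ 1, which is false.

Unsatisfiable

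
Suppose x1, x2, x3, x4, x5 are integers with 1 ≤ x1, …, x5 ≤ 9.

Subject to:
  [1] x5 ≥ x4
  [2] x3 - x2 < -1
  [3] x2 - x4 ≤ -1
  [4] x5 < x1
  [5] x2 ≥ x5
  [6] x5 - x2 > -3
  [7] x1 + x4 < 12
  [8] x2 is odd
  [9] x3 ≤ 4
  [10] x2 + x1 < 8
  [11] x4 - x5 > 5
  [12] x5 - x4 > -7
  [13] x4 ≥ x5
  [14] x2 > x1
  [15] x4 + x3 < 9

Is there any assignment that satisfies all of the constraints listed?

Constraints 1, 3, 4, and 14 give x2 < x4, x4 ≤ x5, x5 < x1, x1 < x2. Chaining: x2 < x4 ≤ x5 < x1 < x2, which forces x2 < x2 — impossible.

Unsatisfiable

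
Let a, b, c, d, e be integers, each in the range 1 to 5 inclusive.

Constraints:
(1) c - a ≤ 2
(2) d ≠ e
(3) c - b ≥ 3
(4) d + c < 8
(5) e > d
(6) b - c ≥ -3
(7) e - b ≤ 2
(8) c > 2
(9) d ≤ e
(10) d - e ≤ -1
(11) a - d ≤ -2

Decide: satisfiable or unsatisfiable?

Unsatisfiable

Constraints 1, 3, 7, 10, and 11 give b − e ≥ -2, e − d ≥ 1, d − a ≥ 2, a − c ≥ -2, c − b ≥ 3.
Adding all 5 inequalities: the left sides telescope to 0, and the right sides sum to (-2) + 1 + 2 + (-2) + 3 = 2. So 0 ≥ 2, which is false.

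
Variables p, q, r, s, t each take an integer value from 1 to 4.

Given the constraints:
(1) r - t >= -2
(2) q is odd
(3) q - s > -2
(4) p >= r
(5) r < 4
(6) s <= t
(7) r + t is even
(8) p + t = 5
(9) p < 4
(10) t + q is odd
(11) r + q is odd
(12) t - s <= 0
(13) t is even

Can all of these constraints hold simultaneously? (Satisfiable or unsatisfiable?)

Satisfiable

The assignment p = 3, q = 3, r = 2, s = 2, t = 2 works:
  constraint 1 holds since r - t = 0.
  constraint 3 holds since q - s = 1.
  constraint 8 holds since p + t = 5.
The rest check out directly.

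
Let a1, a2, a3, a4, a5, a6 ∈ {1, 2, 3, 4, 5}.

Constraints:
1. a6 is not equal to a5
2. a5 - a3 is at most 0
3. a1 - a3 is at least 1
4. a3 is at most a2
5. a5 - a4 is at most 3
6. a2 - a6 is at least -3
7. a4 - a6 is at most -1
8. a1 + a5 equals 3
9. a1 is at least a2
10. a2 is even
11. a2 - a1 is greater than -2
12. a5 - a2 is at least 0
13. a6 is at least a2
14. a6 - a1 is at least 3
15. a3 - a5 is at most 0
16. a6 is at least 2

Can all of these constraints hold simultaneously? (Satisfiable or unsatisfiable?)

Constraints 2, 3, 6, 12, and 14 give a5 − a2 ≥ 0, a2 − a6 ≥ -3, a6 − a1 ≥ 3, a1 − a3 ≥ 1, a3 − a5 ≥ 0.
Adding all 5 inequalities: the left sides telescope to 0, and the right sides sum to 0 + (-3) + 3 + 1 + 0 = 1. So 0 ≥ 1, which is false.

Unsatisfiable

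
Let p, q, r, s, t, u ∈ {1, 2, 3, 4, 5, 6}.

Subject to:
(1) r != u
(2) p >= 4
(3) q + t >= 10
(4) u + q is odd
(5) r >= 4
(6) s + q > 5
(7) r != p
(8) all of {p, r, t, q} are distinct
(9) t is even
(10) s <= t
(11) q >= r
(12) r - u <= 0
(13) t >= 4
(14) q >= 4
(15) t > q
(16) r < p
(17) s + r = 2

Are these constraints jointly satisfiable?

Unsatisfiable

Constraints 2, 5, 13, and 14 confine each of p, r, t, q to the 3 values {4, …, 6} (the domain already gives each ≤ 6).
Constraint 8 requires all 4 of them to be distinct, but only 3 values are available — impossible by the pigeonhole principle.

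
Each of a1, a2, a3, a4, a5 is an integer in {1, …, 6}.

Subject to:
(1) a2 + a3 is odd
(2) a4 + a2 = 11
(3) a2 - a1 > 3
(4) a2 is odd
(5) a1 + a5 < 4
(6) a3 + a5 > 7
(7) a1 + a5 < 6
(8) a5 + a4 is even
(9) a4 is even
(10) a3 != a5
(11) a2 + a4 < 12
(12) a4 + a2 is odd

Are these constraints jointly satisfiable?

Satisfiable

Setting (a1, a2, a3, a4, a5) = (1, 5, 6, 6, 2) satisfies everything: constraint 2: a4 + a2 = 11; constraint 3: a2 - a1 = 4; constraint 5: a1 + a5 = 3, and the others follow.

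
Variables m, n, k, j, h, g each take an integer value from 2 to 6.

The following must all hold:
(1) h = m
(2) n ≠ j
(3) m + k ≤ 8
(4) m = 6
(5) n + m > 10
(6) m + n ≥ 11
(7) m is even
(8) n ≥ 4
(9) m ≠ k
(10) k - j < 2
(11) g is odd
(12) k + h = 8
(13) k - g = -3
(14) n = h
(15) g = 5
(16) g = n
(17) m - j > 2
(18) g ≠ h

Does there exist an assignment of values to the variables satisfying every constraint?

Constraint 15 fixes g = 5 and constraint 4 fixes m = 6. Constraints 1, 14, and 16 give g = n = h = m, so g = m. But 5 ≠ 6 — contradiction.

Unsatisfiable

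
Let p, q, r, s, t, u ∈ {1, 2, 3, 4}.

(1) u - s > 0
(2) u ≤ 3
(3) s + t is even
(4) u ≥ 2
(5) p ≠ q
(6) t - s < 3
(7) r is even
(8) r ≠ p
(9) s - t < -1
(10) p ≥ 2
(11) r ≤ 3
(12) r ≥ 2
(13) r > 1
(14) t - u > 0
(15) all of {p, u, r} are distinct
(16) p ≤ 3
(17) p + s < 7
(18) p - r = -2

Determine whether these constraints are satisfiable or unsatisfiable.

Constraints 2, 4, 10, 11, 12, and 16 confine each of p, u, r to the 2 values {2, 3}.
Constraint 15 requires all 3 of them to be distinct, but only 2 values are available — impossible by the pigeonhole principle.

Unsatisfiable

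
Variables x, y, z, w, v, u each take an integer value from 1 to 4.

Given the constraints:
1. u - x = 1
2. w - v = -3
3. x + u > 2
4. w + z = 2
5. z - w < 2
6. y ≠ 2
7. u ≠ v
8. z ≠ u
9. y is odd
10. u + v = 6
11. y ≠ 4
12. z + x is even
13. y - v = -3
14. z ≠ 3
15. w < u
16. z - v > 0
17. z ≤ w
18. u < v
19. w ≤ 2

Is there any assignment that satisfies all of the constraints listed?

Constraints 15, 16, 17, and 18 give w < u, u < v, v < z, z ≤ w. Chaining: w < u < v < z ≤ w, which forces w < w — impossible.

Unsatisfiable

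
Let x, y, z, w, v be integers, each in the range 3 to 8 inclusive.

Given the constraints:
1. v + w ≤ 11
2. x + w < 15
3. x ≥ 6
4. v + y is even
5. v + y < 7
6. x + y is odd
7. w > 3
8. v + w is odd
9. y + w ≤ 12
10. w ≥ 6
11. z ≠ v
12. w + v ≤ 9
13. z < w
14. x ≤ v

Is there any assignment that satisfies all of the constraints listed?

Unsatisfiable

From constraints 3 and 14: v ≥ x ≥ 6. From constraint 10: w ≥ 6. Hence v + w ≥ 12. But constraint 1 requires v + w ≤ 11, and 11 < 12. Contradiction.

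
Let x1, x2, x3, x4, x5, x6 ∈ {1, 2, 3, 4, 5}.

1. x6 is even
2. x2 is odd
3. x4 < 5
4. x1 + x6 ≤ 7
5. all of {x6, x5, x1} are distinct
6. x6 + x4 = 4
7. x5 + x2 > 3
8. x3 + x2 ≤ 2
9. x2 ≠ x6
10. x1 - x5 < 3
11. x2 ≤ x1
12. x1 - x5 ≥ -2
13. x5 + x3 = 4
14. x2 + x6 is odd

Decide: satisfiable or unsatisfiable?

One satisfying assignment is x1 = 4, x2 = 1, x3 = 1, x4 = 2, x5 = 3, x6 = 2.
For the less obvious constraints — constraint 4: x1 + x6 = 6; constraint 6: x6 + x4 = 4; constraint 7: x5 + x2 = 4 — and the others hold by inspection.

Satisfiable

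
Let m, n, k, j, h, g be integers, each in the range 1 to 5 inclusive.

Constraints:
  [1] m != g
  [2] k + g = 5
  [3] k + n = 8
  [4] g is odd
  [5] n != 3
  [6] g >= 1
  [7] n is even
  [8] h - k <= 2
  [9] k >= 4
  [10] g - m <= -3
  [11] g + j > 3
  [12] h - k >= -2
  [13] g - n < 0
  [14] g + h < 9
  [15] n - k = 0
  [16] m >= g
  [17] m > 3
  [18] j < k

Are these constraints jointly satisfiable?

The assignment m = 5, n = 4, k = 4, j = 3, h = 5, g = 1 works:
  constraint 2 holds since k + g = 5.
  constraint 3 holds since k + n = 8.
  constraint 8 holds since h - k = 1.
The rest check out directly.

Satisfiable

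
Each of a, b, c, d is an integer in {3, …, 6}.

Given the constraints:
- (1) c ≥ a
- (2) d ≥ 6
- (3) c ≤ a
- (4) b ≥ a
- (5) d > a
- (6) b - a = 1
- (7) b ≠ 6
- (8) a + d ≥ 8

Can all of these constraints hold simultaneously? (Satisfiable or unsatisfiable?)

Satisfiable

One satisfying assignment is a = 3, b = 4, c = 3, d = 6.
For the less obvious constraints — constraint 6: b - a = 1; constraint 8: a + d = 9 — and the others hold by inspection.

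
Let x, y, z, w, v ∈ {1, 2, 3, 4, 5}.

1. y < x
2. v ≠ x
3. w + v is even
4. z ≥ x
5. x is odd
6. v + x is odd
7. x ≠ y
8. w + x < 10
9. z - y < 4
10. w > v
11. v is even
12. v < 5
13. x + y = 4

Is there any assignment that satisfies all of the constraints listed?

One satisfying assignment is x = 3, y = 1, z = 3, w = 4, v = 2.
For the less obvious constraints — constraint 8: w + x = 7; constraint 9: z - y = 2; constraint 13: x + y = 4 — and the others hold by inspection.

Satisfiable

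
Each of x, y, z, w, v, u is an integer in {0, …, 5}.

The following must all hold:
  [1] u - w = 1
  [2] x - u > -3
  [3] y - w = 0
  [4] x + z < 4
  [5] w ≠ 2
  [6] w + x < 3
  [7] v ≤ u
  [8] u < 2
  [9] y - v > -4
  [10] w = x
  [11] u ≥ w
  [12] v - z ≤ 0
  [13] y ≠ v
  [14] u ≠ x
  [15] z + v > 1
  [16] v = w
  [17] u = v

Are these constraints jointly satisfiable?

Unsatisfiable

From constraints 10, 16, and 17, u = v = w = x, so u = x. But constraint 14 says u ≠ x. Contradiction.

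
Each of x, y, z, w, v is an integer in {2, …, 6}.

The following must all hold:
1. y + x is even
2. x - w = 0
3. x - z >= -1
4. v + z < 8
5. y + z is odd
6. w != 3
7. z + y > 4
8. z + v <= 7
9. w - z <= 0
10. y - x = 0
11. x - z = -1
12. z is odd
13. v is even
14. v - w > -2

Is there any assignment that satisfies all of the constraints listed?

One satisfying assignment is x = 2, y = 2, z = 3, w = 2, v = 2.
For the less obvious constraints — constraint 2: x - w = 0; constraint 3: x - z = -1; constraint 4: v + z = 5 — and the others hold by inspection.

Satisfiable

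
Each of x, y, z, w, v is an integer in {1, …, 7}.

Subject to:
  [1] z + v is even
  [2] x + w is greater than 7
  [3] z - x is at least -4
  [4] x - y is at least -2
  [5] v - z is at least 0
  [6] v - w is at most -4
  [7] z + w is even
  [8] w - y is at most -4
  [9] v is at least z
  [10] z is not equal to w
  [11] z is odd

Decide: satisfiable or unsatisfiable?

Constraints 3, 4, 5, 6, and 8 give x − y ≥ -2, y − w ≥ 4, w − v ≥ 4, v − z ≥ 0, z − x ≥ -4.
Adding all 5 inequalities: the left sides telescope to 0, and the right sides sum to (-2) + 4 + 4 + 0 + (-4) = 2. So 0 ≥ 2, which is false.

Unsatisfiable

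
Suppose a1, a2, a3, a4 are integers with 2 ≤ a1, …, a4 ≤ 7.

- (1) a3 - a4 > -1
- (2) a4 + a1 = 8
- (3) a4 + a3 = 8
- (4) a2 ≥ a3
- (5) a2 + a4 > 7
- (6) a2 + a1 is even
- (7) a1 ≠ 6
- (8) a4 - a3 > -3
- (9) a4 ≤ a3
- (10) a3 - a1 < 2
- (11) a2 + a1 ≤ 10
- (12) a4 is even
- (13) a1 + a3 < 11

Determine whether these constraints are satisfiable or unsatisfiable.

Satisfiable

Setting (a1, a2, a3, a4) = (4, 4, 4, 4) satisfies everything: constraint 1: a3 - a4 = 0; constraint 2: a4 + a1 = 8, and the others follow.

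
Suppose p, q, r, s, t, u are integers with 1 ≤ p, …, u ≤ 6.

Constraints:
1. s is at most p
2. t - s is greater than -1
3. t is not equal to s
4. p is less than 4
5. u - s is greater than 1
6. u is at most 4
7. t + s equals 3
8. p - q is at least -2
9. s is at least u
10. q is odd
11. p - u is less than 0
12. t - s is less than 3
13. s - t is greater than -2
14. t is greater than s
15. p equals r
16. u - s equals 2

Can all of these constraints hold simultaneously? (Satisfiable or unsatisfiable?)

Unsatisfiable

Constraints 1, 9, and 11 give p < u, u ≤ s, s ≤ p. Chaining: p < u ≤ s ≤ p, which forces p < p — impossible.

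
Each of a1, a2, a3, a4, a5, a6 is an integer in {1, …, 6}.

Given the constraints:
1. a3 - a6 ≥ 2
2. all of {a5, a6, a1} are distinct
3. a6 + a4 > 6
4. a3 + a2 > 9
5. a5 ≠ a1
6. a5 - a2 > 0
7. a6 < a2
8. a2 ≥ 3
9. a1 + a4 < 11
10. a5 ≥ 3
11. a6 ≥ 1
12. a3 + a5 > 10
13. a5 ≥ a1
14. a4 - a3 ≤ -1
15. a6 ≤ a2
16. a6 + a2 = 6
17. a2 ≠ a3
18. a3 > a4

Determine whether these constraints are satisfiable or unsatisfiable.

Satisfiable

The assignment a1 = 4, a2 = 4, a3 = 6, a4 = 5, a5 = 5, a6 = 2 works:
  constraint 1 holds since a3 - a6 = 4.
  constraint 3 holds since a6 + a4 = 7.
The rest check out directly.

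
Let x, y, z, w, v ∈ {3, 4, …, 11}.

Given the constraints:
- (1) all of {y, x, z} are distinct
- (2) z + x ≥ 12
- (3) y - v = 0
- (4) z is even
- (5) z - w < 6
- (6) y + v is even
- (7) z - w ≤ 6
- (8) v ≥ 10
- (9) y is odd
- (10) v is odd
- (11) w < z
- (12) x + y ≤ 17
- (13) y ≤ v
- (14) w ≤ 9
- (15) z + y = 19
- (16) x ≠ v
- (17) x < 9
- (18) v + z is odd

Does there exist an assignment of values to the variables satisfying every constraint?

Try x = 4, y = 11, z = 8, w = 3, v = 11.
Check constraint 2: z + x = 12; constraint 3: y - v = 0; constraint 5: z - w = 5. The remaining constraints are straightforward to verify.

Satisfiable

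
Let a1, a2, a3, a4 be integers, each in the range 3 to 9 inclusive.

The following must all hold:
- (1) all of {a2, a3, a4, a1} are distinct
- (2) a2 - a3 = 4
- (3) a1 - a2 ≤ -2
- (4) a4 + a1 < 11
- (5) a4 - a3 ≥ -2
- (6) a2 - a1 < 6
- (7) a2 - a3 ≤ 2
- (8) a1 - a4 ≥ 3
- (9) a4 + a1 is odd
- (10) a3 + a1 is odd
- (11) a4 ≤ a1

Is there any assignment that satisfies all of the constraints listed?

Unsatisfiable

Constraints 3, 5, 7, and 8 give a2 − a1 ≥ 2, a1 − a4 ≥ 3, a4 − a3 ≥ -2, a3 − a2 ≥ -2.
Adding all 4 inequalities: the left sides telescope to 0, and the right sides sum to 2 + 3 + (-2) + (-2) = 1. So 0 ≥ 1, which is false.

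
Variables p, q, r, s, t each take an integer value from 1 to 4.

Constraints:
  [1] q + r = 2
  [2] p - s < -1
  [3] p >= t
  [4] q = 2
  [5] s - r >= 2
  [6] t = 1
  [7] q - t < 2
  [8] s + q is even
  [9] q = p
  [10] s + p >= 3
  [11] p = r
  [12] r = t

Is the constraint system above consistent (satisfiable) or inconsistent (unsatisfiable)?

Constraint 4 fixes q = 2 and constraint 6 fixes t = 1. Constraints 9, 11, and 12 give q = p = r = t, so q = t. But 2 ≠ 1 — contradiction.

Unsatisfiable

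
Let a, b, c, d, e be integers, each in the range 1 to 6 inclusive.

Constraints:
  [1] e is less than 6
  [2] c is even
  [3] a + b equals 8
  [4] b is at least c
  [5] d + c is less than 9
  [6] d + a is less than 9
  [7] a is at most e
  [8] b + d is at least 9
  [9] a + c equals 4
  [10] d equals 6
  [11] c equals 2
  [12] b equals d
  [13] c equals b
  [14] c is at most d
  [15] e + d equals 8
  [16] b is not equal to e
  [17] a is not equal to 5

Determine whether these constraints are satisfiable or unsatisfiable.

Constraint 11 fixes c = 2 and constraint 10 fixes d = 6. Constraints 12 and 13 give c = b = d, so c = d. But 2 ≠ 6 — contradiction.

Unsatisfiable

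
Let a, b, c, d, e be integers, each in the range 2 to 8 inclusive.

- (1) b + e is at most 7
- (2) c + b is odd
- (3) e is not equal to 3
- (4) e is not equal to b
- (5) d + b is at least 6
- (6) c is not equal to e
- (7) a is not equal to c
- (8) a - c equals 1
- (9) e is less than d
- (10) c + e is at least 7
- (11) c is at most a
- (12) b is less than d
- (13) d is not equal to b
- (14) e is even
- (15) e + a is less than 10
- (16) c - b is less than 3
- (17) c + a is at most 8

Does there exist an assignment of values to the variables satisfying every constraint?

Try a = 4, b = 2, c = 3, d = 7, e = 4.
Check constraint 1: b + e = 6; constraint 5: d + b = 9. The remaining constraints are straightforward to verify.

Satisfiable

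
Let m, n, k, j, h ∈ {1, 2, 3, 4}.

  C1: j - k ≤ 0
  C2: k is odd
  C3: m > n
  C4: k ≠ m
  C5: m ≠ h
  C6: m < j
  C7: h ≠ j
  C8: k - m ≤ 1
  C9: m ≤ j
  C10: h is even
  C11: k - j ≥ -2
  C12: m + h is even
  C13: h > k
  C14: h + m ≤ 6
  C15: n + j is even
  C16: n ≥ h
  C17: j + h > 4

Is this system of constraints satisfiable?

Unsatisfiable

Constraints 1, 3, 6, 13, and 16 give n < m, m < j, j ≤ k, k < h, h ≤ n. Chaining: n < m < j ≤ k < h ≤ n, which forces n < n — impossible.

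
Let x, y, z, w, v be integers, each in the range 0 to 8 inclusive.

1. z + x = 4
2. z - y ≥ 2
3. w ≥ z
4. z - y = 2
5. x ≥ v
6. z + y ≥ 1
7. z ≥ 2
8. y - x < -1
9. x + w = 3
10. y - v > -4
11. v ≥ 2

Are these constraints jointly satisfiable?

Unsatisfiable

From constraints 5 and 11: x ≥ v ≥ 2. From constraints 3 and 7: w ≥ z ≥ 2. Hence x + w ≥ 4. But constraint 9 requires x + w = 3, and 3 < 4. Contradiction.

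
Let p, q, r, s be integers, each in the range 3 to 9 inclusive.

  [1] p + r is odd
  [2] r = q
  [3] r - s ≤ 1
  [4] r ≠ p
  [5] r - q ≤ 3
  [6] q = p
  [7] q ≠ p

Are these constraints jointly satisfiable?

From constraints 2 and 6, r = q = p, so r = p. But constraint 4 says r ≠ p. Contradiction.

Unsatisfiable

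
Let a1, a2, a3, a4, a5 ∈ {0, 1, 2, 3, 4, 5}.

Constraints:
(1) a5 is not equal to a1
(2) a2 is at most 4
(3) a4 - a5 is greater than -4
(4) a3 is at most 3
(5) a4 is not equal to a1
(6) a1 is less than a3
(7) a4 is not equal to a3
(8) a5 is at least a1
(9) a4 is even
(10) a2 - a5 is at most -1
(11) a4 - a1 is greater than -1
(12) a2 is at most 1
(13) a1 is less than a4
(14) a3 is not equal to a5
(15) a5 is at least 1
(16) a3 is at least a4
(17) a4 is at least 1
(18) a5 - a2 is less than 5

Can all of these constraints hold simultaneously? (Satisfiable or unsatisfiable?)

One satisfying assignment is a1 = 0, a2 = 0, a3 = 3, a4 = 2, a5 = 4.
For the less obvious constraints — constraint 3: a4 - a5 = -2; constraint 10: a2 - a5 = -4 — and the others hold by inspection.

Satisfiable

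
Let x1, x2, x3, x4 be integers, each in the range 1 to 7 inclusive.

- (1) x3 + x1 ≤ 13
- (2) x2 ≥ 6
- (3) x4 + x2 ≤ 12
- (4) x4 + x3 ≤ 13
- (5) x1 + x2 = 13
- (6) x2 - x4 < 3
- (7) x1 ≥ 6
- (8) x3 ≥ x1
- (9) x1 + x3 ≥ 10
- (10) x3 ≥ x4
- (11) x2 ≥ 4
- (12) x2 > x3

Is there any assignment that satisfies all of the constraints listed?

The assignment x1 = 6, x2 = 7, x3 = 6, x4 = 5 works:
  constraint 1 holds since x3 + x1 = 12.
  constraint 3 holds since x4 + x2 = 12.
The rest check out directly.

Satisfiable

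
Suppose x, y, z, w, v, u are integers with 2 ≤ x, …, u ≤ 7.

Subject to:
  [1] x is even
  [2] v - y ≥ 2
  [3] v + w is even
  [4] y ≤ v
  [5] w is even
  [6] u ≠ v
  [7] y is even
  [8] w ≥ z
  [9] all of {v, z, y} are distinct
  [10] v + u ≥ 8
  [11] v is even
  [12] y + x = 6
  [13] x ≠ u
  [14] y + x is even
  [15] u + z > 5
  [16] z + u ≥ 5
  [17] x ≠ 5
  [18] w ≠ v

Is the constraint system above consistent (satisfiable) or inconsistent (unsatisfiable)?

Satisfiable

Take x = 4, y = 2, z = 4, w = 4, v = 6, u = 3. Then constraint 2: v - y = 4; constraint 10: v + u = 9, and every other listed constraint is also met.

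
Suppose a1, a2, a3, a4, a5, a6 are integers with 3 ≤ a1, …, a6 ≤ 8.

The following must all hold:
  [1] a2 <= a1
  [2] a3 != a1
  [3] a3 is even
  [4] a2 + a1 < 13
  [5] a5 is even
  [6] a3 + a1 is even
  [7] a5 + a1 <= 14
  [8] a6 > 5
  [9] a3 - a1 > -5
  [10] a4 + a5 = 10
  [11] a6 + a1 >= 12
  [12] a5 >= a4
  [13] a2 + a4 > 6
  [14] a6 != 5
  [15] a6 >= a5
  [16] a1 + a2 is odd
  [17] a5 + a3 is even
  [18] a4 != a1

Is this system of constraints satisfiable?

Take a1 = 6, a2 = 5, a3 = 4, a4 = 4, a5 = 6, a6 = 7. Then constraint 4: a2 + a1 = 11; constraint 7: a5 + a1 = 12, and every other listed constraint is also met.

Satisfiable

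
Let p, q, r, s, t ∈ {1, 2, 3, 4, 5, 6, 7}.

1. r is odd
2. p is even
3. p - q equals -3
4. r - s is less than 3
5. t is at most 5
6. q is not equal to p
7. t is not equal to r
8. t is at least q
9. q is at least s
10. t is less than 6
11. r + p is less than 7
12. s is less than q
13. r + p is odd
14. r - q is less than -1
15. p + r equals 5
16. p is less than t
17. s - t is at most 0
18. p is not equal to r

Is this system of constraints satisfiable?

Take p = 2, q = 5, r = 3, s = 3, t = 5. Then constraint 3: p - q = -3; constraint 4: r - s = 0; constraint 11: r + p = 5, and every other listed constraint is also met.

Satisfiable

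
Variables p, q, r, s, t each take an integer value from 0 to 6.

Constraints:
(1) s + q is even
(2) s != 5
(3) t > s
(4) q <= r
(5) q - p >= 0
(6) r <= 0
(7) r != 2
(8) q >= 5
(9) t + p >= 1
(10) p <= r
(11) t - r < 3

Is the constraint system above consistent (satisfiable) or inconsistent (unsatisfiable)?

Unsatisfiable

From constraints 4 and 8: r ≥ q and q ≥ 5, so r ≥ 5. From constraint 6: r ≤ 0. But 0 < 5, so no value of r works.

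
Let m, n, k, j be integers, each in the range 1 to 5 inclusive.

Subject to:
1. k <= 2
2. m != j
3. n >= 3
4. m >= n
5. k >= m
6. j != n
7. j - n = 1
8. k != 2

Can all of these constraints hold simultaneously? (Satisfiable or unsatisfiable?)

Unsatisfiable

From constraints 3 and 4: m ≥ n and n ≥ 3, so m ≥ 3. From constraints 1 and 5: m ≤ k and k ≤ 2, so m ≤ 2. But 2 < 3, so no value of m works.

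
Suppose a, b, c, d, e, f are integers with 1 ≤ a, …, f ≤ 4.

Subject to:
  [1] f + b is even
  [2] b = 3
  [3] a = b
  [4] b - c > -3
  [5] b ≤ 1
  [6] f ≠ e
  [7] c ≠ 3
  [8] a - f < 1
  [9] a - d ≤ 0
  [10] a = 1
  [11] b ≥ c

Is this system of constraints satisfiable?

Constraint 10 fixes a = 1 and constraint 2 fixes b = 3, but constraint 3 requires a = b. Since 1 ≠ 3, contradiction.

Unsatisfiable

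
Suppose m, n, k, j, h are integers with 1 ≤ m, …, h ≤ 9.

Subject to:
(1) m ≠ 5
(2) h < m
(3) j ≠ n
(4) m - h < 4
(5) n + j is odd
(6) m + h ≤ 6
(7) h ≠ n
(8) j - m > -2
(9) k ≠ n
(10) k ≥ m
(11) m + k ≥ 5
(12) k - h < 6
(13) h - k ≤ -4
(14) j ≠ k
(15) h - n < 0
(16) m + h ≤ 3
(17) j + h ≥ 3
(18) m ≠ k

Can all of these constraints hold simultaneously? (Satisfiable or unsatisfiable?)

Satisfiable

One satisfying assignment is m = 2, n = 3, k = 6, j = 2, h = 1.
For the less obvious constraints — constraint 4: m - h = 1; constraint 6: m + h = 3 — and the others hold by inspection.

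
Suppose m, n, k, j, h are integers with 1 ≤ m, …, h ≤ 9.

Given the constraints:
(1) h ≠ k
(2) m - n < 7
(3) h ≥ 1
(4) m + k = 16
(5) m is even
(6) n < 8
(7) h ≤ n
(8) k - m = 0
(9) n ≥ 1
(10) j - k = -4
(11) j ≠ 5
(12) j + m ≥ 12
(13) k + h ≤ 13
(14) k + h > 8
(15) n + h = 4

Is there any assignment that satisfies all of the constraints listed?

One satisfying assignment is m = 8, n = 2, k = 8, j = 4, h = 2.
For the less obvious constraints — constraint 2: m - n = 6; constraint 4: m + k = 16; constraint 8: k - m = 0 — and the others hold by inspection.

Satisfiable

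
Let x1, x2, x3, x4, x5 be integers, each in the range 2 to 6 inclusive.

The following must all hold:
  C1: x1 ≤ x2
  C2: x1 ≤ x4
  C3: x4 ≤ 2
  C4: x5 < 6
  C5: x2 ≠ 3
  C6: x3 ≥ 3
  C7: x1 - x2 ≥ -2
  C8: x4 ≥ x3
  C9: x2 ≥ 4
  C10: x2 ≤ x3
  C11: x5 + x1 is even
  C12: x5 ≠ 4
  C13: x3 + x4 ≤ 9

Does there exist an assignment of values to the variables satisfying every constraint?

Unsatisfiable

From constraints 9 and 10: x3 ≥ x2 and x2 ≥ 4, so x3 ≥ 4. From constraints 3 and 8: x3 ≤ x4 and x4 ≤ 2, so x3 ≤ 2. But 2 < 4, so no value of x3 works.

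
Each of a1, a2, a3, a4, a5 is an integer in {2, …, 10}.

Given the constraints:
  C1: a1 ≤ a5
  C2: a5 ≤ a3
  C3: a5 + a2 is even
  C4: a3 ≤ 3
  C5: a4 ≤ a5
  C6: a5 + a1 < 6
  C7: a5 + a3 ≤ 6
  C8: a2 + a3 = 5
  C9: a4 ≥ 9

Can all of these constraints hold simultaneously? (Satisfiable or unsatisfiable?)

From constraints 5 and 9: a5 ≥ a4 and a4 ≥ 9, so a5 ≥ 9. From constraints 2 and 4: a5 ≤ a3 and a3 ≤ 3, so a5 ≤ 3. But 3 < 9, so no value of a5 works.

Unsatisfiable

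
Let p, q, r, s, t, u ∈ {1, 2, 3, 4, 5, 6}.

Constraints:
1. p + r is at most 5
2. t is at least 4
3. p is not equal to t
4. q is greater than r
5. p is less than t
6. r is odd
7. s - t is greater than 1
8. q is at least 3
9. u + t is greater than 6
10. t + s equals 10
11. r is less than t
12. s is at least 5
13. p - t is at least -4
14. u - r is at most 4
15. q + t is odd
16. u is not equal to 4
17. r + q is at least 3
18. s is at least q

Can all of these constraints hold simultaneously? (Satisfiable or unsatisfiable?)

Setting (p, q, r, s, t, u) = (1, 5, 1, 6, 4, 5) satisfies everything: constraint 1: p + r = 2; constraint 7: s - t = 2, and the others follow.

Satisfiable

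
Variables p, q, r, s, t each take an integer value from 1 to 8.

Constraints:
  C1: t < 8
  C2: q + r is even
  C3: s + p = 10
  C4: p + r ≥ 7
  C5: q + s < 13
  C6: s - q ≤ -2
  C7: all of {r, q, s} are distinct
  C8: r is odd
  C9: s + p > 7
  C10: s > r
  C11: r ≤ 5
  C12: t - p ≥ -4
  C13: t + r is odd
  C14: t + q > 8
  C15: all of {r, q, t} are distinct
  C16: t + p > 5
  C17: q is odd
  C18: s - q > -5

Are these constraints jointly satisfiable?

Satisfiable

Setting (p, q, r, s, t) = (5, 7, 3, 5, 2) satisfies everything: constraint 3: s + p = 10; constraint 4: p + r = 8, and the others follow.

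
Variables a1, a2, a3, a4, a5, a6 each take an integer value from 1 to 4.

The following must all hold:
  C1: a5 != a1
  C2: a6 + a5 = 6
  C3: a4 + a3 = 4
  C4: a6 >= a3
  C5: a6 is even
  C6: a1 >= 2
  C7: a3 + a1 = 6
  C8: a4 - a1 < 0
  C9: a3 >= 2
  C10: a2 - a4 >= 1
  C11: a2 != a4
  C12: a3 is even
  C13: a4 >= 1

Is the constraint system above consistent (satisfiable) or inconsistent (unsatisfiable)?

Take a1 = 4, a2 = 4, a3 = 2, a4 = 2, a5 = 2, a6 = 4. Then constraint 2: a6 + a5 = 6; constraint 3: a4 + a3 = 4; constraint 7: a3 + a1 = 6, and every other listed constraint is also met.

Satisfiable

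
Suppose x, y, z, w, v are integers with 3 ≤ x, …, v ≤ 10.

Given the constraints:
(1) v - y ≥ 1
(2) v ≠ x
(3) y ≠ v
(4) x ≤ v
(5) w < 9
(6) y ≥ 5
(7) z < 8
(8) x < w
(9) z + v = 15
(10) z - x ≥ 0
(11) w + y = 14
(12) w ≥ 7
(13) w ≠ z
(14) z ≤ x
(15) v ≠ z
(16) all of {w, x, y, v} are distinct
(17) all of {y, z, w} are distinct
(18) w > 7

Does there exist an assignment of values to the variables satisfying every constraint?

Take x = 5, y = 6, z = 5, w = 8, v = 10. Then constraint 1: v - y = 4; constraint 9: z + v = 15, and every other listed constraint is also met.

Satisfiable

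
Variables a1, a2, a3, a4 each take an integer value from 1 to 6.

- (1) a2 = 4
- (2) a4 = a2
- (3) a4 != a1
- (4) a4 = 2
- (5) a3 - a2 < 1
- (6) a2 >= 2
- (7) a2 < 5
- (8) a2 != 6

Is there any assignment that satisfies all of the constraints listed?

Constraint 4 fixes a4 = 2 and constraint 1 fixes a2 = 4, but constraint 2 requires a4 = a2. Since 2 ≠ 4, contradiction.

Unsatisfiable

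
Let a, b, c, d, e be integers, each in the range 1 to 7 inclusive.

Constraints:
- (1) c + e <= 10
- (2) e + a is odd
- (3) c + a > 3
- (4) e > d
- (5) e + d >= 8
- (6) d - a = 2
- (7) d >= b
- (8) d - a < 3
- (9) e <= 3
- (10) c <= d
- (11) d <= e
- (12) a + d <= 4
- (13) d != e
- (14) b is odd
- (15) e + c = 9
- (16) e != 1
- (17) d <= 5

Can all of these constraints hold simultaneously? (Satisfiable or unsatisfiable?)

From constraint 9: e ≤ 3. From constraints 10 and 17: c ≤ d ≤ 5. Hence e + c ≤ 8. But constraint 15 requires e + c = 9, and 9 > 8. Contradiction.

Unsatisfiable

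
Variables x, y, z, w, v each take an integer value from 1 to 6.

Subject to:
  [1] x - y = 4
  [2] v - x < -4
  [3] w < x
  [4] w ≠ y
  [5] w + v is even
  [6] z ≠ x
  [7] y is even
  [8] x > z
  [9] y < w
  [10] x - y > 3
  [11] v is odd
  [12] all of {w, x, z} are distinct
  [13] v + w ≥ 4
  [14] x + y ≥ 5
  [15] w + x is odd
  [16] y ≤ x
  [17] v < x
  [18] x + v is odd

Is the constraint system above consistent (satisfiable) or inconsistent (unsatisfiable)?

Satisfiable

One satisfying assignment is x = 6, y = 2, z = 4, w = 3, v = 1.
For the less obvious constraints — constraint 1: x - y = 4; constraint 2: v - x = -5 — and the others hold by inspection.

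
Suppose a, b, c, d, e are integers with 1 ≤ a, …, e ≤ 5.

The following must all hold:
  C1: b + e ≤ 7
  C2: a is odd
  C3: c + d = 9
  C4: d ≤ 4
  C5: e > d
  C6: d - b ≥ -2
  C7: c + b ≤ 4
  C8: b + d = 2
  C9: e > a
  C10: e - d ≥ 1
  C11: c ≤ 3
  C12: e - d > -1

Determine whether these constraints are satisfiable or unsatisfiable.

From constraint 11: c ≤ 3. From constraint 4: d ≤ 4. Hence c + d ≤ 7. But constraint 3 requires c + d = 9, and 9 > 7. Contradiction.

Unsatisfiable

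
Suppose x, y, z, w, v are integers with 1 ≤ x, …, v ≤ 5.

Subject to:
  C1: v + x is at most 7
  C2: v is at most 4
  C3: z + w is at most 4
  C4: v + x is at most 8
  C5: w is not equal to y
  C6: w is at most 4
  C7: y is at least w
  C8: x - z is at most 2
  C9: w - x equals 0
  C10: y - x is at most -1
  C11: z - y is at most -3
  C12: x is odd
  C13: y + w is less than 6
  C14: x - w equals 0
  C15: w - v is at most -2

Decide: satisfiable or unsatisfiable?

Constraints 8, 10, and 11 give y − z ≥ 3, z − x ≥ -2, x − y ≥ 1.
Adding all 3 inequalities: the left sides telescope to 0, and the right sides sum to 3 + (-2) + 1 = 2. So 0 ≥ 2, which is false.

Unsatisfiable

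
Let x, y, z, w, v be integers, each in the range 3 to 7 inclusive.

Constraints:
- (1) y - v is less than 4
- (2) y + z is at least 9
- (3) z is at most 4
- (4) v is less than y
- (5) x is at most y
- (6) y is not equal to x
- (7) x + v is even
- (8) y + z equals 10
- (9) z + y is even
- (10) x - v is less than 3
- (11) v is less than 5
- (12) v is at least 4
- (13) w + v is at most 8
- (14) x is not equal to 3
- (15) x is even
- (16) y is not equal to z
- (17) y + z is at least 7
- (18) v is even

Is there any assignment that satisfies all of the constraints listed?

Satisfiable

Try x = 4, y = 7, z = 3, w = 4, v = 4.
Check constraint 1: y - v = 3; constraint 2: y + z = 10. The remaining constraints are straightforward to verify.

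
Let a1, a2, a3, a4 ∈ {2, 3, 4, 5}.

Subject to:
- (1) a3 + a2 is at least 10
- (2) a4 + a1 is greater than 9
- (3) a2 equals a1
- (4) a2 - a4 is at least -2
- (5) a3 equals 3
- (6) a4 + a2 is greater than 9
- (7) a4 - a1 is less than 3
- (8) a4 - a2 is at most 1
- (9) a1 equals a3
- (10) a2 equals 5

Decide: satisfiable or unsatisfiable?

Unsatisfiable

Constraint 10 fixes a2 = 5 and constraint 5 fixes a3 = 3. Constraints 3 and 9 give a2 = a1 = a3, so a2 = a3. But 5 ≠ 3 — contradiction.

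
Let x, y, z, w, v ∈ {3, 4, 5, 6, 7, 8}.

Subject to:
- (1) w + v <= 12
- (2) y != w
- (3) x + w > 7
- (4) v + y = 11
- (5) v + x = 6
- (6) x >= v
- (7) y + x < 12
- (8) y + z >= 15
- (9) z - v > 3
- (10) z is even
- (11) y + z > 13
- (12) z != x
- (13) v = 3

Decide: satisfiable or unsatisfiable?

Satisfiable

Take x = 3, y = 8, z = 8, w = 6, v = 3. Then constraint 1: w + v = 9; constraint 3: x + w = 9; constraint 4: v + y = 11, and every other listed constraint is also met.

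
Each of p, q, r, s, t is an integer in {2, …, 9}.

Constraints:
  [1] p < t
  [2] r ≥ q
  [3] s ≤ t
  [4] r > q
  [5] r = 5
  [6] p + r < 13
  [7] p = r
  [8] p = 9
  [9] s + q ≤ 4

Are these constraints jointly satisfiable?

Unsatisfiable

Constraint 8 fixes p = 9 and constraint 5 fixes r = 5, but constraint 7 requires p = r. Since 9 ≠ 5, contradiction.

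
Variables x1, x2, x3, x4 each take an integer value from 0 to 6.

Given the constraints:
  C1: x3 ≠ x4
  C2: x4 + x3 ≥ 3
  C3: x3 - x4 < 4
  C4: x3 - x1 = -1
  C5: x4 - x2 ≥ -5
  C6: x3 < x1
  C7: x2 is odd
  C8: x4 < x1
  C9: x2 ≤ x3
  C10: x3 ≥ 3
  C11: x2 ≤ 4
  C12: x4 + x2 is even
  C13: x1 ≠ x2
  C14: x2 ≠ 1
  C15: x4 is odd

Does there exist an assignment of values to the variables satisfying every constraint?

Setting (x1, x2, x3, x4) = (4, 3, 3, 1) satisfies everything: constraint 2: x4 + x3 = 4; constraint 3: x3 - x4 = 2; constraint 4: x3 - x1 = -1, and the others follow.

Satisfiable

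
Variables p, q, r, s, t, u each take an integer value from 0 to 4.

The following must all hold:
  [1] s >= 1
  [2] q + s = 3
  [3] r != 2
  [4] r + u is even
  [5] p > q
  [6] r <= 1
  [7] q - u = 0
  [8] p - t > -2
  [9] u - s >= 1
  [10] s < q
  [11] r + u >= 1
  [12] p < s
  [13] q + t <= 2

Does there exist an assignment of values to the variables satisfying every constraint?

Unsatisfiable

Constraints 5, 10, and 12 give q < p, p < s, s < q. Chaining: q < p < s < q, which forces q < q — impossible.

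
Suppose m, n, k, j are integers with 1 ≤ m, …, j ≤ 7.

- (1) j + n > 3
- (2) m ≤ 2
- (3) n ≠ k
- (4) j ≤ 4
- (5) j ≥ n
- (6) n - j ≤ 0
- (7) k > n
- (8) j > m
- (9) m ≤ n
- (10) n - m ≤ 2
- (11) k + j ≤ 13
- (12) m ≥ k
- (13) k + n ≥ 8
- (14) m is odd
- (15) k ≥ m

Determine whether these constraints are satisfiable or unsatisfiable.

From constraints 2 and 12: k ≤ m ≤ 2. From constraints 4 and 5: n ≤ j ≤ 4. Hence k + n ≤ 6. But constraint 13 requires k + n ≥ 8, and 8 > 6. Contradiction.

Unsatisfiable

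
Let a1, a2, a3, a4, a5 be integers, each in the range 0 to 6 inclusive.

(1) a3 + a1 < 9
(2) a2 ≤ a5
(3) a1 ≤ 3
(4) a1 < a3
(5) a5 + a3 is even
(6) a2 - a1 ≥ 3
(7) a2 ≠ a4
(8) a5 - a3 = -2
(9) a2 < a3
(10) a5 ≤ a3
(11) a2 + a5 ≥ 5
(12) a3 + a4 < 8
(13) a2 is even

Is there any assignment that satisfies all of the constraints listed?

Take a1 = 1, a2 = 4, a3 = 6, a4 = 0, a5 = 4. Then constraint 1: a3 + a1 = 7; constraint 6: a2 - a1 = 3; constraint 8: a5 - a3 = -2, and every other listed constraint is also met.

Satisfiable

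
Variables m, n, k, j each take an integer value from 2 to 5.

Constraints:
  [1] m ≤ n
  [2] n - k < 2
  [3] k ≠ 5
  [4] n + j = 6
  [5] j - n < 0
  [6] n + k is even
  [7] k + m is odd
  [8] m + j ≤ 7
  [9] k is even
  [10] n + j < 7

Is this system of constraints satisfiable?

Setting (m, n, k, j) = (3, 4, 4, 2) satisfies everything: constraint 2: n - k = 0; constraint 4: n + j = 6; constraint 5: j - n = -2, and the others follow.

Satisfiable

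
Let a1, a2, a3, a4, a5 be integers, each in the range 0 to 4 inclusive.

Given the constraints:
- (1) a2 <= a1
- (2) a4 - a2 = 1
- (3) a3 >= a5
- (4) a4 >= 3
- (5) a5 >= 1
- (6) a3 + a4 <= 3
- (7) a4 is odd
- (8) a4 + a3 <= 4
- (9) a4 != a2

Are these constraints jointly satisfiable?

From constraints 3 and 5: a3 ≥ a5 ≥ 1. From constraint 4: a4 ≥ 3. Hence a3 + a4 ≥ 4. But constraint 6 requires a3 + a4 ≤ 3, and 3 < 4. Contradiction.

Unsatisfiable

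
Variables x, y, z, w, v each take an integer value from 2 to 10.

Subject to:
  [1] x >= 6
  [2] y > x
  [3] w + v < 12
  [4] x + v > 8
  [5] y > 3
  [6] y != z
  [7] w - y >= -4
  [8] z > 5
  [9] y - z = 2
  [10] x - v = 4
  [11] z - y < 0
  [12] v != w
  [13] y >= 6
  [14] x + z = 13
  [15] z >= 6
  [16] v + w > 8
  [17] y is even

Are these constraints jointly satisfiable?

Satisfiable

Try x = 7, y = 8, z = 6, w = 7, v = 3.
Check constraint 3: w + v = 10; constraint 4: x + v = 10; constraint 7: w - y = -1. The remaining constraints are straightforward to verify.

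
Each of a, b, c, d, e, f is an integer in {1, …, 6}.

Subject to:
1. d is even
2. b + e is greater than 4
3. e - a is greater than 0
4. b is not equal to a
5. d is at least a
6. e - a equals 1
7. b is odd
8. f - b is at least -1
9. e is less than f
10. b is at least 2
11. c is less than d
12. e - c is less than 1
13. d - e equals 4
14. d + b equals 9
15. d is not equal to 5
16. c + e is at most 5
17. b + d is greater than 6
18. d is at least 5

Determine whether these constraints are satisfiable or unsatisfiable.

Satisfiable

Setting (a, b, c, d, e, f) = (1, 3, 2, 6, 2, 5) satisfies everything: constraint 2: b + e = 5; constraint 3: e - a = 1; constraint 6: e - a = 1, and the others follow.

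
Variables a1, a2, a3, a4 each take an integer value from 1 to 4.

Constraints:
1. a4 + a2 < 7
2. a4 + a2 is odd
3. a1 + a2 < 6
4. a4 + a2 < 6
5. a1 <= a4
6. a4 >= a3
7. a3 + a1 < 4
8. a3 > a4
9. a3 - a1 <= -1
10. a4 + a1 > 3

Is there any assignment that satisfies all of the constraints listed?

Unsatisfiable

Constraints 5, 8, and 9 give a3 < a1, a1 ≤ a4, a4 < a3. Chaining: a3 < a1 ≤ a4 < a3, which forces a3 < a3 — impossible.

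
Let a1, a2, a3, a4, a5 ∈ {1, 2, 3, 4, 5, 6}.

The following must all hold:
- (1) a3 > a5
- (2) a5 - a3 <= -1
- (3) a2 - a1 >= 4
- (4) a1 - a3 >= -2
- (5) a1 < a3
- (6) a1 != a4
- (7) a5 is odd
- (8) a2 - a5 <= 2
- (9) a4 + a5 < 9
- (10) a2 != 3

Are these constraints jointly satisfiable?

Unsatisfiable

Constraints 2, 3, 4, and 8 give a2 − a1 ≥ 4, a1 − a3 ≥ -2, a3 − a5 ≥ 1, a5 − a2 ≥ -2.
Adding all 4 inequalities: the left sides telescope to 0, and the right sides sum to 4 + (-2) + 1 + (-2) = 1. So 0 ≥ 1, which is false.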